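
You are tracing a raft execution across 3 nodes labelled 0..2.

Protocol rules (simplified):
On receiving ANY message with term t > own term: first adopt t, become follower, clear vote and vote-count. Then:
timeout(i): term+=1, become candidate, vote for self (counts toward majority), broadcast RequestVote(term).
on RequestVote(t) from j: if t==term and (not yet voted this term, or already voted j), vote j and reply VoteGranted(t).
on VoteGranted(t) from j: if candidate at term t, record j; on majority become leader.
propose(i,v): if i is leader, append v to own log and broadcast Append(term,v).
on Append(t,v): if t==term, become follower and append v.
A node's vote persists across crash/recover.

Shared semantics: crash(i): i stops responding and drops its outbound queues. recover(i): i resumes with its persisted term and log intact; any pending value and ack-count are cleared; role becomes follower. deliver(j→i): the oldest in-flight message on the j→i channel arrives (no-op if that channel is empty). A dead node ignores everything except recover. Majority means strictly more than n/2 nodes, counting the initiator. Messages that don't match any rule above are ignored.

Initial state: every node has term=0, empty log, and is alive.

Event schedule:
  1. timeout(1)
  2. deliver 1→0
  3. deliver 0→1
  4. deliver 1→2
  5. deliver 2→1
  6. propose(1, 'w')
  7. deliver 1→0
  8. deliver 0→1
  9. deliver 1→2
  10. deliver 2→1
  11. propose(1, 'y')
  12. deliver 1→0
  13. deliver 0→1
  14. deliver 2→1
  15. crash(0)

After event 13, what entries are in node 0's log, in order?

w,y

step 1 timeout(1): 1={cand,t=1,log=-}
step 2 deliver 1→0: 0={foll,t=1,log=-}
step 3 deliver 0→1: 1={lead,t=1,log=-}
step 4 deliver 1→2: 2={foll,t=1,log=-}
step 5 deliver 2→1: —
step 6 propose(1,'w'): 1={lead,t=1,log=w}
step 7 deliver 1→0: 0={foll,t=1,log=w}
step 8 deliver 0→1: —
step 9 deliver 1→2: 2={foll,t=1,log=w}
step 10 deliver 2→1: —
step 11 propose(1,'y'): 1={lead,t=1,log=w,y}
step 12 deliver 1→0: 0={foll,t=1,log=w,y}
step 13 deliver 0→1: —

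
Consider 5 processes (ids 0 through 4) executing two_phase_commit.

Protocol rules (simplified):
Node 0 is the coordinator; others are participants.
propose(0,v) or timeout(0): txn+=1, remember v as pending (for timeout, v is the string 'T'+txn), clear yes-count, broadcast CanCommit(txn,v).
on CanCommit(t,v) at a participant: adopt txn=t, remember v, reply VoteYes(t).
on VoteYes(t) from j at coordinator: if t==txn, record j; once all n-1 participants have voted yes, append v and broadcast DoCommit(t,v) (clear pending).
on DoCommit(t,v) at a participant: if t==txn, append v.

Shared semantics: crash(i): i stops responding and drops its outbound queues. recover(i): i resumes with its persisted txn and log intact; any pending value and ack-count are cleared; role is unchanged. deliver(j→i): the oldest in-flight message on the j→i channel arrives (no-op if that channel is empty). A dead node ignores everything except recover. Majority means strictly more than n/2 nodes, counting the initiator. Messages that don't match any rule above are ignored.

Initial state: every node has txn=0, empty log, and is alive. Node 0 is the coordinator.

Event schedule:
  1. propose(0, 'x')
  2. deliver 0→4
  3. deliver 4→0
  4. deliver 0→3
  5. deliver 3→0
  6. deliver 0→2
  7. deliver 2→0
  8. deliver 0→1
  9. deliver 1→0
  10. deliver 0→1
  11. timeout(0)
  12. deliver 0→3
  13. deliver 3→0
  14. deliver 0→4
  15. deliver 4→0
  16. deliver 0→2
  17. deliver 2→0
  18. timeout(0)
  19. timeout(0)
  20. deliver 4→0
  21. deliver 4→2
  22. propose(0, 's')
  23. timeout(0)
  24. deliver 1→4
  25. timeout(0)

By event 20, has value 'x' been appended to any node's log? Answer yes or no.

1. propose(0,'x'):  <0:coor t1 ->
2. deliver 0→4:  <4:part t1 ->
3. deliver 4→0:  nop
4. deliver 0→3:  <3:part t1 ->
5. deliver 3→0:  nop
6. deliver 0→2:  <2:part t1 ->
7. deliver 2→0:  nop
8. deliver 0→1:  <1:part t1 ->
9. deliver 1→0:  <0:coor t1 x>
10. deliver 0→1:  <1:part t1 x>
11. timeout(0):  <0:coor t2 x>
12. deliver 0→3:  <3:part t1 x>
13. deliver 3→0:  nop
14. deliver 0→4:  <4:part t1 x>
15. deliver 4→0:  nop
16. deliver 0→2:  <2:part t1 x>
17. deliver 2→0:  nop
18. timeout(0):  <0:coor t3 x>
19. timeout(0):  <0:coor t4 x>
20. deliver 4→0:  nop

yes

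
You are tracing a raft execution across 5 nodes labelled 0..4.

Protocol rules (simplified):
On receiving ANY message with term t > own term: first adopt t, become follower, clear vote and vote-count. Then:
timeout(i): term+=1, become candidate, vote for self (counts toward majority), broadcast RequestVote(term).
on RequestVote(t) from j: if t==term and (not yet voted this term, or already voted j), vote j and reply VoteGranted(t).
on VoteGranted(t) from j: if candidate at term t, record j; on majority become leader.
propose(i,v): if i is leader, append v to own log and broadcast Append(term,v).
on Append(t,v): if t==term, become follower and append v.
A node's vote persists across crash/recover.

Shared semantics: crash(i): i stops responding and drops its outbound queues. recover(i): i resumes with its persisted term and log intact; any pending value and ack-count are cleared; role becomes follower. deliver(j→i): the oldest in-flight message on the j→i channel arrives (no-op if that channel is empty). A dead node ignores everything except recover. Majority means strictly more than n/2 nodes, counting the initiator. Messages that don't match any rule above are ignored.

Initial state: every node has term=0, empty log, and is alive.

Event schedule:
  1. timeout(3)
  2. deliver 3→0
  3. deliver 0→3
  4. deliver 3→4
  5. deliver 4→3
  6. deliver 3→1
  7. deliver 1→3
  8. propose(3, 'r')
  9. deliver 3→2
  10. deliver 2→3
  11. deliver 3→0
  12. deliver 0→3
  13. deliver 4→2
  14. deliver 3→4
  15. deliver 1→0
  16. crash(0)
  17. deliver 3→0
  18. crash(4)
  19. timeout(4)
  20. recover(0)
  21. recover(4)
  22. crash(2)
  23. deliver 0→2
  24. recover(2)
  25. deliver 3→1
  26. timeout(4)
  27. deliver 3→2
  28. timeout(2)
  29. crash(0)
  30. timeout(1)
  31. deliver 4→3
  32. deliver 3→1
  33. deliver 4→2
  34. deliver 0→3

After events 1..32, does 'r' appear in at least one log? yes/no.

yes

step 1 timeout(3): 3={cand,t=1,log=-}
step 2 deliver 3→0: 0={foll,t=1,log=-}
step 3 deliver 0→3: —
step 4 deliver 3→4: 4={foll,t=1,log=-}
step 5 deliver 4→3: 3={lead,t=1,log=-}
step 6 deliver 3→1: 1={foll,t=1,log=-}
step 7 deliver 1→3: —
step 8 propose(3,'r'): 3={lead,t=1,log=r}
step 9 deliver 3→2: 2={foll,t=1,log=-}
step 10 deliver 2→3: —
step 11 deliver 3→0: 0={foll,t=1,log=r}
step 12 deliver 0→3: —
step 13 deliver 4→2: —
step 14 deliver 3→4: 4={foll,t=1,log=r}
step 15 deliver 1→0: —
step 16 crash(0): 0={✗foll,t=1,log=r}
step 17 deliver 3→0: —
step 18 crash(4): 4={✗foll,t=1,log=r}
step 19 timeout(4): —
step 20 recover(0): 0={foll,t=1,log=r}
step 21 recover(4): 4={foll,t=1,log=r}
step 22 crash(2): 2={✗foll,t=1,log=-}
step 23 deliver 0→2: —
step 24 recover(2): 2={foll,t=1,log=-}
step 25 deliver 3→1: 1={foll,t=1,log=r}
step 26 timeout(4): 4={cand,t=2,log=r}
step 27 deliver 3→2: 2={foll,t=1,log=r}
step 28 timeout(2): 2={cand,t=2,log=r}
step 29 crash(0): 0={✗foll,t=1,log=r}
step 30 timeout(1): 1={cand,t=2,log=r}
step 31 deliver 4→3: 3={foll,t=2,log=r}
step 32 deliver 3→1: —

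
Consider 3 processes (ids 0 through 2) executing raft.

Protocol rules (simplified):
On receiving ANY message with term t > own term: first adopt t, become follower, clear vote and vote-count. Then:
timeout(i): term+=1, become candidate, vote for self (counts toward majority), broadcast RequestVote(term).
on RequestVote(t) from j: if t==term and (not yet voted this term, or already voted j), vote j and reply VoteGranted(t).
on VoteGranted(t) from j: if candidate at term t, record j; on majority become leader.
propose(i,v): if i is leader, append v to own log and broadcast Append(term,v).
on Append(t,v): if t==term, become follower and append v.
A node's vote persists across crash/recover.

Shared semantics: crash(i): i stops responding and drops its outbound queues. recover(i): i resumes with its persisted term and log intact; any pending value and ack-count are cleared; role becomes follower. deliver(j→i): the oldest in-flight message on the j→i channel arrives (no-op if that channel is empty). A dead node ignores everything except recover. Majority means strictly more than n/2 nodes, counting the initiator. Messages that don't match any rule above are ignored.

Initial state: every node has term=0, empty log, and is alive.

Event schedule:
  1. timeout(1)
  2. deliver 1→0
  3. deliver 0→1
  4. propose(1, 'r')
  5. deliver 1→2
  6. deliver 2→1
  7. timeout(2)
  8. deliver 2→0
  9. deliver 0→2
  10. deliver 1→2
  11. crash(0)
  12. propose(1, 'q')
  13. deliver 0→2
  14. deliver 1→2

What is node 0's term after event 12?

2

1. timeout(1):  <1:cand t1 ->
2. deliver 1→0:  <0:foll t1 ->
3. deliver 0→1:  <1:lead t1 ->
4. propose(1,'r'):  <1:lead t1 r>
5. deliver 1→2:  <2:foll t1 ->
6. deliver 2→1:  nop
7. timeout(2):  <2:cand t2 ->
8. deliver 2→0:  <0:foll t2 ->
9. deliver 0→2:  <2:lead t2 ->
10. deliver 1→2:  nop
11. crash(0):  <0:✗foll t2 ->
12. propose(1,'q'):  <1:lead t1 r,q>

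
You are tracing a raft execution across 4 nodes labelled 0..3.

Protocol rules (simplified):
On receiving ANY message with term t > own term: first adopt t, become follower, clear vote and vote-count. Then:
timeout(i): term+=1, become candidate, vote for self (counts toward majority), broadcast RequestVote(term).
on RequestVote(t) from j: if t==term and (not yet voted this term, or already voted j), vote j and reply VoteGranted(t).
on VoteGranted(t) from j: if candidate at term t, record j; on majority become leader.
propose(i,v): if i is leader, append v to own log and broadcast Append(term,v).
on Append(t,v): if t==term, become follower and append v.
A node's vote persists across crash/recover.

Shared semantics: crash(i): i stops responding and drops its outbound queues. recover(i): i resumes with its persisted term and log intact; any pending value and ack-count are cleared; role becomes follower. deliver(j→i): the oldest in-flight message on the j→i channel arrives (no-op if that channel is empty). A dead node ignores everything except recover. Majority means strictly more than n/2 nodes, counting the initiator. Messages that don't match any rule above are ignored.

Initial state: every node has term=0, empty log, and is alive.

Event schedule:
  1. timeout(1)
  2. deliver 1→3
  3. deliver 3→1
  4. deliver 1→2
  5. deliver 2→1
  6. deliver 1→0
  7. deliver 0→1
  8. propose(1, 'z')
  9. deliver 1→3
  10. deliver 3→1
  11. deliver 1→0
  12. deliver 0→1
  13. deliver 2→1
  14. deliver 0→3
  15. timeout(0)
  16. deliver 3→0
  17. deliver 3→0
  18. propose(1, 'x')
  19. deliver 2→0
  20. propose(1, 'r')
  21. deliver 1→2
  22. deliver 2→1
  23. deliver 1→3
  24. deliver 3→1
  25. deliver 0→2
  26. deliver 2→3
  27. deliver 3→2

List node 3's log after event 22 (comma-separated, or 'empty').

1. timeout(1):  <1:cand t1 ->
2. deliver 1→3:  <3:foll t1 ->
3. deliver 3→1:  nop
4. deliver 1→2:  <2:foll t1 ->
5. deliver 2→1:  <1:lead t1 ->
6. deliver 1→0:  <0:foll t1 ->
7. deliver 0→1:  nop
8. propose(1,'z'):  <1:lead t1 z>
9. deliver 1→3:  <3:foll t1 z>
10. deliver 3→1:  nop
11. deliver 1→0:  <0:foll t1 z>
12. deliver 0→1:  nop
13. deliver 2→1:  nop
14. deliver 0→3:  nop
15. timeout(0):  <0:cand t2 z>
16. deliver 3→0:  nop
17. deliver 3→0:  nop
18. propose(1,'x'):  <1:lead t1 z,x>
19. deliver 2→0:  nop
20. propose(1,'r'):  <1:lead t1 z,x,r>
21. deliver 1→2:  <2:foll t1 z>
22. deliver 2→1:  nop

z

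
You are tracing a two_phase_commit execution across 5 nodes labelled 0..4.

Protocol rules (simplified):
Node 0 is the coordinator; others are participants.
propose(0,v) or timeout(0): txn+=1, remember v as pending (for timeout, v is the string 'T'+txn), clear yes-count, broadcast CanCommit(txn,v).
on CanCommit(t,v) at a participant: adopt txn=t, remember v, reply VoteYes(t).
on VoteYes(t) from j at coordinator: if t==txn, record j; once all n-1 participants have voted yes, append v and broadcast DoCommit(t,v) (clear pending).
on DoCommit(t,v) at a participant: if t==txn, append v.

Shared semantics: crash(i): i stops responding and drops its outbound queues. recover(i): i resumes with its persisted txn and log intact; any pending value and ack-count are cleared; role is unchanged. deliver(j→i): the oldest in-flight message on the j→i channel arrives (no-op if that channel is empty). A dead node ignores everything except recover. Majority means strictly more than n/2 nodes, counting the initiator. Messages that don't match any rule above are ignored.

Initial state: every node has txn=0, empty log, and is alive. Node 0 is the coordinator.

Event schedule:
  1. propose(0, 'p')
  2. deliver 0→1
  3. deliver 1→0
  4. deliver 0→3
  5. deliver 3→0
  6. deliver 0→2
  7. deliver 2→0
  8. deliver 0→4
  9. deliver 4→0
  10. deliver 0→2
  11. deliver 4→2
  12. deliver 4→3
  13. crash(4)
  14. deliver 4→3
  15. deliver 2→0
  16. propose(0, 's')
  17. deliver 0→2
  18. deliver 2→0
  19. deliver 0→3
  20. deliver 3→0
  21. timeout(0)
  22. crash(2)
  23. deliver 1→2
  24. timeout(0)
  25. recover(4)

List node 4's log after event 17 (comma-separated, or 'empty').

after 1 — propose(0,'p'): n0:coor/t1/[-]
after 2 — deliver 0→1: n1:part/t1/[-]
after 3 — deliver 1→0: ·
after 4 — deliver 0→3: n3:part/t1/[-]
after 5 — deliver 3→0: ·
after 6 — deliver 0→2: n2:part/t1/[-]
after 7 — deliver 2→0: ·
after 8 — deliver 0→4: n4:part/t1/[-]
after 9 — deliver 4→0: n0:coor/t1/[p]
after 10 — deliver 0→2: n2:part/t1/[p]
after 11 — deliver 4→2: ·
after 12 — deliver 4→3: ·
after 13 — crash(4): n4:✗part/t1/[-]
after 14 — deliver 4→3: ·
after 15 — deliver 2→0: ·
after 16 — propose(0,'s'): n0:coor/t2/[p]
after 17 — deliver 0→2: n2:part/t2/[p]

empty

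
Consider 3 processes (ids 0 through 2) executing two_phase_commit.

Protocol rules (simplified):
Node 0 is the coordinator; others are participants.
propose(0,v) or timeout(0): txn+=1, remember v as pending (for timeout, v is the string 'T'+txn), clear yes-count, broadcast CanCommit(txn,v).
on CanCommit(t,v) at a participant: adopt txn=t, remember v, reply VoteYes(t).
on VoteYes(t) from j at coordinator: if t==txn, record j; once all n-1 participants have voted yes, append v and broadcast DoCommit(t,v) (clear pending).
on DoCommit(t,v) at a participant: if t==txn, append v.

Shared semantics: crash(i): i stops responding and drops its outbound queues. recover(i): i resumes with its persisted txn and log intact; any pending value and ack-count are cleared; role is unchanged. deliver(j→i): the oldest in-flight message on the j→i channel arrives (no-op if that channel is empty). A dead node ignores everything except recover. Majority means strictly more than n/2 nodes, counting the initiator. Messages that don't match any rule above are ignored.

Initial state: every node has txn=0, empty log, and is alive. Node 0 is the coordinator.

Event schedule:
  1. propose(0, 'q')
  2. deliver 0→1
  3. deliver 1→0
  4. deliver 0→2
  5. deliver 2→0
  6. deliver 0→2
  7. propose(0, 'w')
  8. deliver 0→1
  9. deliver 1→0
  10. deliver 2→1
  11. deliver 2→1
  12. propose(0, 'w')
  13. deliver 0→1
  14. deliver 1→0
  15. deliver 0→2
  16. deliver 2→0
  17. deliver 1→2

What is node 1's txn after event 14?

2

[1] propose(0,'q') → N0(coor t1 [-])
[2] deliver 0→1 → N1(part t1 [-])
[3] deliver 1→0 → ∅
[4] deliver 0→2 → N2(part t1 [-])
[5] deliver 2→0 → N0(coor t1 [q])
[6] deliver 0→2 → N2(part t1 [q])
[7] propose(0,'w') → N0(coor t2 [q])
[8] deliver 0→1 → N1(part t1 [q])
[9] deliver 1→0 → ∅
[10] deliver 2→1 → ∅
[11] deliver 2→1 → ∅
[12] propose(0,'w') → N0(coor t3 [q])
[13] deliver 0→1 → N1(part t2 [q])
[14] deliver 1→0 → ∅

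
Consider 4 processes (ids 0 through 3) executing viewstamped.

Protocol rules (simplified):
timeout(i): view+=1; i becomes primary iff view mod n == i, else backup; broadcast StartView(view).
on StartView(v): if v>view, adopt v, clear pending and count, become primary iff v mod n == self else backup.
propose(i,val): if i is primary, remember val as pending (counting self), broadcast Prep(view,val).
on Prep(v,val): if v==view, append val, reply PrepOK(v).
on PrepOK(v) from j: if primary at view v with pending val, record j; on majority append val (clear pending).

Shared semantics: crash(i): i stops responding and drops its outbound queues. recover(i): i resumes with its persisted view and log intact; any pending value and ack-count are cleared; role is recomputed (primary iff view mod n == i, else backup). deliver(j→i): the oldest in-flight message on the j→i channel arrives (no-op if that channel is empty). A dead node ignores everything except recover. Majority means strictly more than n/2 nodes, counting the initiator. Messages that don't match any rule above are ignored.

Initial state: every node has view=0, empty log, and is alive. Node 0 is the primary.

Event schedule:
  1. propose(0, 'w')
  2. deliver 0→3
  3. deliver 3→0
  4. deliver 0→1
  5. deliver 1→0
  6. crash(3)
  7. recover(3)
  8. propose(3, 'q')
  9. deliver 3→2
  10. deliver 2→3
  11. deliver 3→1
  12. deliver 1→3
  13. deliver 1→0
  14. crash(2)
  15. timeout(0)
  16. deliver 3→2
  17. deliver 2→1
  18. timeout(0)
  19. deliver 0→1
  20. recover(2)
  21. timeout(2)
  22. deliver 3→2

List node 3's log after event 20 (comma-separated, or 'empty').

w

step 1 propose(0,'w'): —
step 2 deliver 0→3: 3={back,v=0,log=w}
step 3 deliver 3→0: —
step 4 deliver 0→1: 1={back,v=0,log=w}
step 5 deliver 1→0: 0={prim,v=0,log=w}
step 6 crash(3): 3={✗back,v=0,log=w}
step 7 recover(3): 3={back,v=0,log=w}
step 8 propose(3,'q'): —
step 9 deliver 3→2: —
step 10 deliver 2→3: —
step 11 deliver 3→1: —
step 12 deliver 1→3: —
step 13 deliver 1→0: —
step 14 crash(2): 2={✗back,v=0,log=-}
step 15 timeout(0): 0={back,v=1,log=w}
step 16 deliver 3→2: —
step 17 deliver 2→1: —
step 18 timeout(0): 0={back,v=2,log=w}
step 19 deliver 0→1: 1={prim,v=1,log=w}
step 20 recover(2): 2={back,v=0,log=-}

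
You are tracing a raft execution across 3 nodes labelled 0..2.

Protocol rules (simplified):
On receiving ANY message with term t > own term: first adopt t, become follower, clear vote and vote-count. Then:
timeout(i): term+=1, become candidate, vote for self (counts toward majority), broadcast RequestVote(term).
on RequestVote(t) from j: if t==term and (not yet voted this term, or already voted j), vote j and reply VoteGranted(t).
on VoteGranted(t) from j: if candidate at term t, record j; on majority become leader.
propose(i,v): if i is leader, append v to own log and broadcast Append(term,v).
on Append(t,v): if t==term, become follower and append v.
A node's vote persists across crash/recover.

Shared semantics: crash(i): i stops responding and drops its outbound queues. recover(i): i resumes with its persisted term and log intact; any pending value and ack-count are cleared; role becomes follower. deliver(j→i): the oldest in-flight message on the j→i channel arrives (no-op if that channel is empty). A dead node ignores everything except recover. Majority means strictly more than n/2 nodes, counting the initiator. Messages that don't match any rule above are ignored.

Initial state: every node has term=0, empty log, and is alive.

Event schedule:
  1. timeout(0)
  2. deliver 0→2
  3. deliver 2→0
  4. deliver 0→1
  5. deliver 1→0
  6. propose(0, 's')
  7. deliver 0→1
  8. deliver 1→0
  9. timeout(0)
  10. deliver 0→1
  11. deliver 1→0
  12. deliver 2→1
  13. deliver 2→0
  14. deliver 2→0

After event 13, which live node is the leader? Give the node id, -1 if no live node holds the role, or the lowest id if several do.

step 1 timeout(0): 0={cand,t=1,log=-}
step 2 deliver 0→2: 2={foll,t=1,log=-}
step 3 deliver 2→0: 0={lead,t=1,log=-}
step 4 deliver 0→1: 1={foll,t=1,log=-}
step 5 deliver 1→0: —
step 6 propose(0,'s'): 0={lead,t=1,log=s}
step 7 deliver 0→1: 1={foll,t=1,log=s}
step 8 deliver 1→0: —
step 9 timeout(0): 0={cand,t=2,log=s}
step 10 deliver 0→1: 1={foll,t=2,log=s}
step 11 deliver 1→0: 0={lead,t=2,log=s}
step 12 deliver 2→1: —
step 13 deliver 2→0: —

0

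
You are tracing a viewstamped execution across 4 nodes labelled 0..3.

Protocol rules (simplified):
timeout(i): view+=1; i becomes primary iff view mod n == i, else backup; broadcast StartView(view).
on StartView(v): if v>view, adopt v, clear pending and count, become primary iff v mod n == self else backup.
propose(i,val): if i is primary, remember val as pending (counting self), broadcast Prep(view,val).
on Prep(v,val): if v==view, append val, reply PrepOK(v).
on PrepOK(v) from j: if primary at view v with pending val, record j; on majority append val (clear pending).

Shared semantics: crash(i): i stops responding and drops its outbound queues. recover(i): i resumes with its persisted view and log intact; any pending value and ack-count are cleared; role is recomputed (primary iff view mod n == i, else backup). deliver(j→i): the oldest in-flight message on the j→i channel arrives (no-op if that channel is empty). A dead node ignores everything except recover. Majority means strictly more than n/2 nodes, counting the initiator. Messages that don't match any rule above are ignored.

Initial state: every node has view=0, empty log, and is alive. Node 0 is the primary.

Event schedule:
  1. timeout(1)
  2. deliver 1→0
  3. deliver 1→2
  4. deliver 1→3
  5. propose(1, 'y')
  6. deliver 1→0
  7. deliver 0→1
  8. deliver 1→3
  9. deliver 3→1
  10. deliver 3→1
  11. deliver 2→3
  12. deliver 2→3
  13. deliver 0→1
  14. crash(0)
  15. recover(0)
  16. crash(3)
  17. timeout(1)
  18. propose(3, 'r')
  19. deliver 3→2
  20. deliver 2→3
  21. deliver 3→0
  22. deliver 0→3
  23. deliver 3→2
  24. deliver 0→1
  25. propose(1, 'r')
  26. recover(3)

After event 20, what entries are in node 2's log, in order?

empty

1. timeout(1):  <1:prim v1 ->
2. deliver 1→0:  <0:back v1 ->
3. deliver 1→2:  <2:back v1 ->
4. deliver 1→3:  <3:back v1 ->
5. propose(1,'y'):  nop
6. deliver 1→0:  <0:back v1 y>
7. deliver 0→1:  nop
8. deliver 1→3:  <3:back v1 y>
9. deliver 3→1:  <1:prim v1 y>
10. deliver 3→1:  nop
11. deliver 2→3:  nop
12. deliver 2→3:  nop
13. deliver 0→1:  nop
14. crash(0):  <0:✗back v1 y>
15. recover(0):  <0:back v1 y>
16. crash(3):  <3:✗back v1 y>
17. timeout(1):  <1:back v2 y>
18. propose(3,'r'):  nop
19. deliver 3→2:  nop
20. deliver 2→3:  nop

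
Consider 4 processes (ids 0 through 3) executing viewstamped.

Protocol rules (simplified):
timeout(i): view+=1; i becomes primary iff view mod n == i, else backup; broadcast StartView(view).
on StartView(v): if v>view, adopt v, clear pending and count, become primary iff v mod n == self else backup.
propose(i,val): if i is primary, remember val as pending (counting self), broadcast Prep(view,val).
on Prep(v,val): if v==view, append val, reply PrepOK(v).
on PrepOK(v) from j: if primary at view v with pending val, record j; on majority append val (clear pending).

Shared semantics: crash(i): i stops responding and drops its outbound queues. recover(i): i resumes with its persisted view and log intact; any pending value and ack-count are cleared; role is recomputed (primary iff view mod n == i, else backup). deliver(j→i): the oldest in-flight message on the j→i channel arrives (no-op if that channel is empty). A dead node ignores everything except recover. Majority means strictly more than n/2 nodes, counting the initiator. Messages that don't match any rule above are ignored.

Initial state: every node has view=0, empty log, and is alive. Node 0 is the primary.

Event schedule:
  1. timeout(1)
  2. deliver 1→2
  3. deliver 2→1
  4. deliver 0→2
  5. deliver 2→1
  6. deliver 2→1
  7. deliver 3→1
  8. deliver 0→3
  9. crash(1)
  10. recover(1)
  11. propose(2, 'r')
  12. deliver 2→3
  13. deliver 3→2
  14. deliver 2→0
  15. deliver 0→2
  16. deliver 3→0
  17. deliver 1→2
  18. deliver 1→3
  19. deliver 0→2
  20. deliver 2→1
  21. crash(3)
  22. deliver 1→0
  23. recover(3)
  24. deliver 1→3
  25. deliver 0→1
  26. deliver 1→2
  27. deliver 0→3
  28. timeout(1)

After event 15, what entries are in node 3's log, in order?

e1 timeout(1): 1[prim,v=1,-]
e2 deliver 1→2: 2[back,v=1,-]
e3 deliver 2→1: ·
e4 deliver 0→2: ·
e5 deliver 2→1: ·
e6 deliver 2→1: ·
e7 deliver 3→1: ·
e8 deliver 0→3: ·
e9 crash(1): 1[✗prim,v=1,-]
e10 recover(1): 1[prim,v=1,-]
e11 propose(2,'r'): ·
e12 deliver 2→3: ·
e13 deliver 3→2: ·
e14 deliver 2→0: ·
e15 deliver 0→2: ·

empty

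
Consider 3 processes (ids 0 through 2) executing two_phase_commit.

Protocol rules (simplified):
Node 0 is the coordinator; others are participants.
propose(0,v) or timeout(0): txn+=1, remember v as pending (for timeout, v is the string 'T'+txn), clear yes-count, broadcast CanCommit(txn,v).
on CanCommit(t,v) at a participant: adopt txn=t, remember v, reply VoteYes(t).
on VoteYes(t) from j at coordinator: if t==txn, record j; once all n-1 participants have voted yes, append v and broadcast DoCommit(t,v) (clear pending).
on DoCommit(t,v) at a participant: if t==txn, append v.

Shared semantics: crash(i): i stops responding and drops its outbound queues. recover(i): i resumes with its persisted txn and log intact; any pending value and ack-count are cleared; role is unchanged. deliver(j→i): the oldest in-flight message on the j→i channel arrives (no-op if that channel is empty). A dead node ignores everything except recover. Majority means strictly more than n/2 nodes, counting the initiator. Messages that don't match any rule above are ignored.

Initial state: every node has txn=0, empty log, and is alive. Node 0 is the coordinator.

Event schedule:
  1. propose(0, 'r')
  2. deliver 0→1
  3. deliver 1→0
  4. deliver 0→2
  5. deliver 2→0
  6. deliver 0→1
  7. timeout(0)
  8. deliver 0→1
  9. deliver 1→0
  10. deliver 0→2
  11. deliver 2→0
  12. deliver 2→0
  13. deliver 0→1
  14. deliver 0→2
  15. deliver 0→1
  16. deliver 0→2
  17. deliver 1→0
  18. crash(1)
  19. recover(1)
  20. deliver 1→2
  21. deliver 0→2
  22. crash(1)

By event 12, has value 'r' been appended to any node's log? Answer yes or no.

yes

1. propose(0,'r'):  <0:coor t1 ->
2. deliver 0→1:  <1:part t1 ->
3. deliver 1→0:  nop
4. deliver 0→2:  <2:part t1 ->
5. deliver 2→0:  <0:coor t1 r>
6. deliver 0→1:  <1:part t1 r>
7. timeout(0):  <0:coor t2 r>
8. deliver 0→1:  <1:part t2 r>
9. deliver 1→0:  nop
10. deliver 0→2:  <2:part t1 r>
11. deliver 2→0:  nop
12. deliver 2→0:  nop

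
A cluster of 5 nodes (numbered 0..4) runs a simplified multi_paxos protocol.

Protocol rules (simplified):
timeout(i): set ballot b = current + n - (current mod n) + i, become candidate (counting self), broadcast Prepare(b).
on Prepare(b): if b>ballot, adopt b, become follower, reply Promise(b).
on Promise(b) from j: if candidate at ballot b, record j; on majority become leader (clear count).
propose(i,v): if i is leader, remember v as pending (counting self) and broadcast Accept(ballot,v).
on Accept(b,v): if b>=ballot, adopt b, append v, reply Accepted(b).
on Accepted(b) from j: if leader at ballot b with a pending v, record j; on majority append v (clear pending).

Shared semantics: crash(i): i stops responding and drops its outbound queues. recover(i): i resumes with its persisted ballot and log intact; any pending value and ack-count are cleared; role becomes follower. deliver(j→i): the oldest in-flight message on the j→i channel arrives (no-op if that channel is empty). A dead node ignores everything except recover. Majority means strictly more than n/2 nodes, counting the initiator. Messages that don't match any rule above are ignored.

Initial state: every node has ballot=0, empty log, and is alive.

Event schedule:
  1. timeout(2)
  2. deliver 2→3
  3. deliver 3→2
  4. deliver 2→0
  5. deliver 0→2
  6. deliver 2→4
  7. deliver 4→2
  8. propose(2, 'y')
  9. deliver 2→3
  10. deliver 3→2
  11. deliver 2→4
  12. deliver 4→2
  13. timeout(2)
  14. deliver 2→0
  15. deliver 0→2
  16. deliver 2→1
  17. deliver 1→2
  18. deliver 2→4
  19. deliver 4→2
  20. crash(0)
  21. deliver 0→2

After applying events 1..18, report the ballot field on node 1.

step 1 timeout(2): 2={cand,b=7,log=-}
step 2 deliver 2→3: 3={foll,b=7,log=-}
step 3 deliver 3→2: —
step 4 deliver 2→0: 0={foll,b=7,log=-}
step 5 deliver 0→2: 2={lead,b=7,log=-}
step 6 deliver 2→4: 4={foll,b=7,log=-}
step 7 deliver 4→2: —
step 8 propose(2,'y'): —
step 9 deliver 2→3: 3={foll,b=7,log=y}
step 10 deliver 3→2: —
step 11 deliver 2→4: 4={foll,b=7,log=y}
step 12 deliver 4→2: 2={lead,b=7,log=y}
step 13 timeout(2): 2={cand,b=12,log=y}
step 14 deliver 2→0: 0={foll,b=7,log=y}
step 15 deliver 0→2: —
step 16 deliver 2→1: 1={foll,b=7,log=-}
step 17 deliver 1→2: —
step 18 deliver 2→4: 4={foll,b=12,log=y}

7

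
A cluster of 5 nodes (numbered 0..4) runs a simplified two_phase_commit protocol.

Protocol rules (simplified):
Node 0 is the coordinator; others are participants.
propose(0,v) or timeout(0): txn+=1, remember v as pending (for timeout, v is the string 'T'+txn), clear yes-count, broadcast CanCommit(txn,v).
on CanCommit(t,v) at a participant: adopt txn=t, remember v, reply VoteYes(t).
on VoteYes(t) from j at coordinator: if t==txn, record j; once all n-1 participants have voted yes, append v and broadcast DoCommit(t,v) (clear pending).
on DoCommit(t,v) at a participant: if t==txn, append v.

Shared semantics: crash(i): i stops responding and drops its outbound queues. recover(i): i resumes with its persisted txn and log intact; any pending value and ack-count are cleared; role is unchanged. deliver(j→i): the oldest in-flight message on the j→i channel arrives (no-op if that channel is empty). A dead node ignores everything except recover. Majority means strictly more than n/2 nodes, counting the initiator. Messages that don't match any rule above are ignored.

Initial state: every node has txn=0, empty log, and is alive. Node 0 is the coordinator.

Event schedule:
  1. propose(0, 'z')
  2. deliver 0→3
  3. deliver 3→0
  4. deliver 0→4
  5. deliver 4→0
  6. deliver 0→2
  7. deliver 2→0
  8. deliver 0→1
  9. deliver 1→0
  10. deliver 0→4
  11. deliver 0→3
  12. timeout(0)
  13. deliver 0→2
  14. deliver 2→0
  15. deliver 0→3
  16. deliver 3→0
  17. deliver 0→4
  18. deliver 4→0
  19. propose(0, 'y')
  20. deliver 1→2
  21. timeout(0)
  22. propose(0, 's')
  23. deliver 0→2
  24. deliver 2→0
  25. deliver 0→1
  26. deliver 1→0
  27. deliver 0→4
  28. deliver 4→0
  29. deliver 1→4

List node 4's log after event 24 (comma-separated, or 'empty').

z

step 1 propose(0,'z'): 0={coor,t=1,log=-}
step 2 deliver 0→3: 3={part,t=1,log=-}
step 3 deliver 3→0: —
step 4 deliver 0→4: 4={part,t=1,log=-}
step 5 deliver 4→0: —
step 6 deliver 0→2: 2={part,t=1,log=-}
step 7 deliver 2→0: —
step 8 deliver 0→1: 1={part,t=1,log=-}
step 9 deliver 1→0: 0={coor,t=1,log=z}
step 10 deliver 0→4: 4={part,t=1,log=z}
step 11 deliver 0→3: 3={part,t=1,log=z}
step 12 timeout(0): 0={coor,t=2,log=z}
step 13 deliver 0→2: 2={part,t=1,log=z}
step 14 deliver 2→0: —
step 15 deliver 0→3: 3={part,t=2,log=z}
step 16 deliver 3→0: —
step 17 deliver 0→4: 4={part,t=2,log=z}
step 18 deliver 4→0: —
step 19 propose(0,'y'): 0={coor,t=3,log=z}
step 20 deliver 1→2: —
step 21 timeout(0): 0={coor,t=4,log=z}
step 22 propose(0,'s'): 0={coor,t=5,log=z}
step 23 deliver 0→2: 2={part,t=2,log=z}
step 24 deliver 2→0: —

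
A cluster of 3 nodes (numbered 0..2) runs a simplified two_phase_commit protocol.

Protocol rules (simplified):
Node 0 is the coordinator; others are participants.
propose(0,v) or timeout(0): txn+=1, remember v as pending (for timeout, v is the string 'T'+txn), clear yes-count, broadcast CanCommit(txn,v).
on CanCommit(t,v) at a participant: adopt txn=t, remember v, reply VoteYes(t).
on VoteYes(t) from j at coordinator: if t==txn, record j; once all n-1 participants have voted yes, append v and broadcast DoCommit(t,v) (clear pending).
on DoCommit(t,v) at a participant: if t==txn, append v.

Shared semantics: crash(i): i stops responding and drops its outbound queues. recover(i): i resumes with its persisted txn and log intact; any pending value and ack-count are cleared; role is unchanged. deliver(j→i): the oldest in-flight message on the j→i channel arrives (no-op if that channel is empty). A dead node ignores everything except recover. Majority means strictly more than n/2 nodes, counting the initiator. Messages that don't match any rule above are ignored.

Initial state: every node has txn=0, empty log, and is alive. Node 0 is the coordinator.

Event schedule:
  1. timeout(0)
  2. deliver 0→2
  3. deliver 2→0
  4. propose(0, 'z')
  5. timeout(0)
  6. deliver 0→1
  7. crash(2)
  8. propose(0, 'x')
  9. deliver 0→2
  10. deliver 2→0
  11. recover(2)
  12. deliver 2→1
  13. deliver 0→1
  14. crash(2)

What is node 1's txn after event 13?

1. timeout(0):  <0:coor t1 ->
2. deliver 0→2:  <2:part t1 ->
3. deliver 2→0:  nop
4. propose(0,'z'):  <0:coor t2 ->
5. timeout(0):  <0:coor t3 ->
6. deliver 0→1:  <1:part t1 ->
7. crash(2):  <2:✗part t1 ->
8. propose(0,'x'):  <0:coor t4 ->
9. deliver 0→2:  nop
10. deliver 2→0:  nop
11. recover(2):  <2:part t1 ->
12. deliver 2→1:  nop
13. deliver 0→1:  <1:part t2 ->

2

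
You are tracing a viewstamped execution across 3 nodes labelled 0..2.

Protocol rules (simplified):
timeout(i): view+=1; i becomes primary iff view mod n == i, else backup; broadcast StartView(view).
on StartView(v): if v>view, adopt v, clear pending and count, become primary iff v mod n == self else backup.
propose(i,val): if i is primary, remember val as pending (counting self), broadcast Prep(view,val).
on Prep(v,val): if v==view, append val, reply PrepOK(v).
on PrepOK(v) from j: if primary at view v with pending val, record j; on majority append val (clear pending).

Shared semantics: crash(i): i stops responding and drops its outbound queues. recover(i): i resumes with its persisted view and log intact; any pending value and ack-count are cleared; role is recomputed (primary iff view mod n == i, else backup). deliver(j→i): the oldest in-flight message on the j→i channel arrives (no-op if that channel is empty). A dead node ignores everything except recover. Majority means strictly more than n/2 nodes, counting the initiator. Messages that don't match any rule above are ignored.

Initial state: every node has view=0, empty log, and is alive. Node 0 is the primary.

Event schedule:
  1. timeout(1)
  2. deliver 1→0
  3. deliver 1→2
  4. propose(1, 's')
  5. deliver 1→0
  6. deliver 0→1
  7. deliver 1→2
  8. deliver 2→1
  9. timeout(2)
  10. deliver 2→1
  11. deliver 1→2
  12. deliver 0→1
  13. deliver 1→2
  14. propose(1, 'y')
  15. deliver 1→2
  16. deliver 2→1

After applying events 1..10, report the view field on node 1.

2

1. timeout(1):  <1:prim v1 ->
2. deliver 1→0:  <0:back v1 ->
3. deliver 1→2:  <2:back v1 ->
4. propose(1,'s'):  nop
5. deliver 1→0:  <0:back v1 s>
6. deliver 0→1:  <1:prim v1 s>
7. deliver 1→2:  <2:back v1 s>
8. deliver 2→1:  nop
9. timeout(2):  <2:prim v2 s>
10. deliver 2→1:  <1:back v2 s>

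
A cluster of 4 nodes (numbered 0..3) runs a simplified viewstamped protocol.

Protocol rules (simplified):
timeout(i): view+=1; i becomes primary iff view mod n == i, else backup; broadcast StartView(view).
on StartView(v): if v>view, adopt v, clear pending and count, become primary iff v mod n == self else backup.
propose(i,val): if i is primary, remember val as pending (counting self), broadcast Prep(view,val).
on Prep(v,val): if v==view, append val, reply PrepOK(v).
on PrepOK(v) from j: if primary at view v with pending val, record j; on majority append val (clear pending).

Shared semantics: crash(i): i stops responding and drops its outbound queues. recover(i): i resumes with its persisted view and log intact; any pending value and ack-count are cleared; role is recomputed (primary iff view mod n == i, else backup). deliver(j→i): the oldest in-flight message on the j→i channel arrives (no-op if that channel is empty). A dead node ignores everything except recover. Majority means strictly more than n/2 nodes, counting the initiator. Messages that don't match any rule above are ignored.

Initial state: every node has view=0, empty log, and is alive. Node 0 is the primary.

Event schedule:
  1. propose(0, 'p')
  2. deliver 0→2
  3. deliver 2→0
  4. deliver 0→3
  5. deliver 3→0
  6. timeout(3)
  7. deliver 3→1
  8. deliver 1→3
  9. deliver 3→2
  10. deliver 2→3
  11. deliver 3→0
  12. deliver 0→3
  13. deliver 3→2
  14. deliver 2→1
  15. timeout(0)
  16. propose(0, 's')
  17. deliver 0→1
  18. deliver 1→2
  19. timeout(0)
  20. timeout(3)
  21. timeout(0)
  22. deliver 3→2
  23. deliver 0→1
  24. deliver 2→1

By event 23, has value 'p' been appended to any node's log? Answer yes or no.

yes

e1 propose(0,'p'): ·
e2 deliver 0→2: 2[back,v=0,p]
e3 deliver 2→0: ·
e4 deliver 0→3: 3[back,v=0,p]
e5 deliver 3→0: 0[prim,v=0,p]
e6 timeout(3): 3[back,v=1,p]
e7 deliver 3→1: 1[prim,v=1,-]
e8 deliver 1→3: ·
e9 deliver 3→2: 2[back,v=1,p]
e10 deliver 2→3: ·
e11 deliver 3→0: 0[back,v=1,p]
e12 deliver 0→3: ·
e13 deliver 3→2: ·
e14 deliver 2→1: ·
e15 timeout(0): 0[back,v=2,p]
e16 propose(0,'s'): ·
e17 deliver 0→1: ·
e18 deliver 1→2: ·
e19 timeout(0): 0[back,v=3,p]
e20 timeout(3): 3[back,v=2,p]
e21 timeout(0): 0[prim,v=4,p]
e22 deliver 3→2: 2[prim,v=2,p]
e23 deliver 0→1: 1[back,v=2,-]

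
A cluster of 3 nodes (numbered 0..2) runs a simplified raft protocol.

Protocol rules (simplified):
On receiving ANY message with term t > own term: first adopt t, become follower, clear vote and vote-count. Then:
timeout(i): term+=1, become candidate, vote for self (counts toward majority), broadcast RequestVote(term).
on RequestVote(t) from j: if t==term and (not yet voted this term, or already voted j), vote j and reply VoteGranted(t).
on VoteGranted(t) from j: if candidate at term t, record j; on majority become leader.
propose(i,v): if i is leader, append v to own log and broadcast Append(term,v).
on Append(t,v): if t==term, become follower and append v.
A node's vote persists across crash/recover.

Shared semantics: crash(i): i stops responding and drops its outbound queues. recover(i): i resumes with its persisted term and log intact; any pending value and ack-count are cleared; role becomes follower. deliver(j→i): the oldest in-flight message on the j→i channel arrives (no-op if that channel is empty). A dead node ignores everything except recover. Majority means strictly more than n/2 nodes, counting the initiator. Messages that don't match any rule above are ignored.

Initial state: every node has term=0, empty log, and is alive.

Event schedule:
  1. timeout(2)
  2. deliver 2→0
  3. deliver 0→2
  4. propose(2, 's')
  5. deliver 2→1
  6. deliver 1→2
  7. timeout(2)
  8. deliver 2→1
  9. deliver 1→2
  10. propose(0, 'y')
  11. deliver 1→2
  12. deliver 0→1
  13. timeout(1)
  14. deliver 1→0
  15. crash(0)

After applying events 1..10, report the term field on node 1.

1

step 1 timeout(2): 2={cand,t=1,log=-}
step 2 deliver 2→0: 0={foll,t=1,log=-}
step 3 deliver 0→2: 2={lead,t=1,log=-}
step 4 propose(2,'s'): 2={lead,t=1,log=s}
step 5 deliver 2→1: 1={foll,t=1,log=-}
step 6 deliver 1→2: —
step 7 timeout(2): 2={cand,t=2,log=s}
step 8 deliver 2→1: 1={foll,t=1,log=s}
step 9 deliver 1→2: —
step 10 propose(0,'y'): —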